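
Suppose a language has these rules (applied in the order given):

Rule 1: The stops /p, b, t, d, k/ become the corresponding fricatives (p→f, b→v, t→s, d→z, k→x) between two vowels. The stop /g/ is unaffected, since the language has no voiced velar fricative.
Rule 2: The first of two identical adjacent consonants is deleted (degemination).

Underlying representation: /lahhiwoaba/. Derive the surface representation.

lahiwoava

Rule 1 (intervocalic spirantization): /b/ is a stop between vowels /a/ and /a/, so it spirantizes to the fricative [v]. /lahhiwoaba/ → lahhiwoava.
Rule 2 (degemination): /hh/ is a geminate; the first /h/ deletes. /lahhiwoava/ → lahiwoava.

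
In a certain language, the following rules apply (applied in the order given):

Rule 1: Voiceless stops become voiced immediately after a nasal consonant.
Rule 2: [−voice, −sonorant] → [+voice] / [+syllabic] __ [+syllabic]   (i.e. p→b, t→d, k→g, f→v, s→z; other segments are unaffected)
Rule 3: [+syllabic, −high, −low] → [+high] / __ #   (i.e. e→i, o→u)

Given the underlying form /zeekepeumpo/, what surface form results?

Rule 1 (post-nasal voicing): /p/ is a voiceless stop immediately after the nasal /m/, so it voices to [b]. /zeekepeumpo/ → zeekepeumbo.
Rule 2 (intervocalic voicing): /k/ is a voiceless obstruent between vowels /e/ and /e/, so it voices to [g]. /p/ is a voiceless obstruent between vowels /e/ and /e/, so it voices to [b]. /zeekepeumbo/ → zeegebeumbo.
Rule 3 (final vowel raising): /o/ is a mid vowel in word-final position, so it raises to [u]. /zeegebeumbo/ → zeegebeumbu.

zeegebeumbu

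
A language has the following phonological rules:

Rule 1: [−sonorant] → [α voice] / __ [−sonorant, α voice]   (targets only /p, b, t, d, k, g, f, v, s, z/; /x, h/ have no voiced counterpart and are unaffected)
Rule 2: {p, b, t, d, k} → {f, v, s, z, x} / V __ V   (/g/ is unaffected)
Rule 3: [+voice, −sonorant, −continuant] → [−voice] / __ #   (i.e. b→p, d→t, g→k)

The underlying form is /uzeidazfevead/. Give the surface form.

uzeizasfeveat

Rule 1 (regressive voicing assimilation): /z/ precedes the voiceless obstruent /f/, so it devoices to [s] by assimilation. /uzeidazfevead/ → uzeidasfevead.
Rule 2 (intervocalic spirantization): /d/ is a stop between vowels /i/ and /a/, so it spirantizes to the fricative [z]. /uzeidasfevead/ → uzeizasfevead.
Rule 3 (final devoicing): /d/ is a voiced stop in word-final position, so it devoices to [t]. /uzeizasfevead/ → uzeizasfeveat.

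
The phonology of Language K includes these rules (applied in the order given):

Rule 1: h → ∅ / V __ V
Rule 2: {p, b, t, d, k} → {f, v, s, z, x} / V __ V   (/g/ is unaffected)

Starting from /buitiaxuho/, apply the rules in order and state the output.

Rule 1 (intervocalic h-deletion): /h/ occurs between vowels /u/ and /o/, so it deletes. /buitiaxuho/ → buitiaxuo.
Rule 2 (intervocalic spirantization): /t/ is a stop between vowels /i/ and /i/, so it spirantizes to the fricative [s]. /buitiaxuo/ → buisiaxuo.

buisiaxuo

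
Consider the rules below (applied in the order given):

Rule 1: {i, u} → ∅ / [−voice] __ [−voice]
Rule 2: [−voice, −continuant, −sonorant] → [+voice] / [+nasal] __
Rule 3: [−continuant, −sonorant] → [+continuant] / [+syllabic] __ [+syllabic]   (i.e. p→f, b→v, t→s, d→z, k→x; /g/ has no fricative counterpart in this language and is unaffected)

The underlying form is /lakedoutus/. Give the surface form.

Rule 1 (high vowel syncope): /u/ is a high vowel flanked by voiceless consonants /t/ and /s/, so it deletes. /lakedoutus/ → lakedouts.
Rule 2 (post-nasal voicing): no segment meets the environment; /lakedouts/ is unchanged.
Rule 3 (intervocalic spirantization): /k/ is a stop between vowels /a/ and /e/, so it spirantizes to the fricative [x]. /d/ is a stop between vowels /e/ and /o/, so it spirantizes to the fricative [z]. /lakedouts/ → laxezouts.

laxezouts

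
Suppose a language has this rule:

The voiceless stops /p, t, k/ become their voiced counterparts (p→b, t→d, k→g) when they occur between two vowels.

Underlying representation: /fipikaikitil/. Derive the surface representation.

/p/ is a voiceless stop between vowels /i/ and /i/, so it voices to [b].
/k/ is a voiceless stop between vowels /i/ and /a/, so it voices to [g].
/k/ is a voiceless stop between vowels /i/ and /i/, so it voices to [g].
/t/ is a voiceless stop between vowels /i/ and /i/, so it voices to [d].
Surface form: [fibigaigidil].

fibigaigidil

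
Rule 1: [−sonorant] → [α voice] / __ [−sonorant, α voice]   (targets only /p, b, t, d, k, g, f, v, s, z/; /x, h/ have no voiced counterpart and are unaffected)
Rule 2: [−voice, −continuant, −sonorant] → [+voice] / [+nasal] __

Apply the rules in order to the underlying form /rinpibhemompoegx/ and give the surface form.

rinbiphemomboekx

Rule 1 (regressive voicing assimilation): /b/ precedes the voiceless obstruent /h/, so it devoices to [p] by assimilation. /g/ precedes the voiceless obstruent /x/, so it devoices to [k] by assimilation. /rinpibhemompoegx/ → rinpiphemompoekx.
Rule 2 (post-nasal voicing): /p/ is a voiceless stop immediately after the nasal /n/, so it voices to [b]. /p/ is a voiceless stop immediately after the nasal /m/, so it voices to [b]. /rinpiphemompoekx/ → rinbiphemomboekx.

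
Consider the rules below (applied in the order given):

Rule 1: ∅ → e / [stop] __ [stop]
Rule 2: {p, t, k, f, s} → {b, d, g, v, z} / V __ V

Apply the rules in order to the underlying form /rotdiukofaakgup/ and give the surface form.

rodediugovaagegup

Rule 1 (stop-cluster e-epenthesis): /t/ and /d/ form a stop–stop cluster, so [e] is inserted between them. /k/ and /g/ form a stop–stop cluster, so [e] is inserted between them. /rotdiukofaakgup/ → rotediukofaakegup.
Rule 2 (intervocalic voicing): /t/ is a voiceless obstruent between vowels /o/ and /e/, so it voices to [d]. /k/ is a voiceless obstruent between vowels /u/ and /o/, so it voices to [g]. /f/ is a voiceless obstruent between vowels /o/ and /a/, so it voices to [v]. /k/ is a voiceless obstruent between vowels /a/ and /e/, so it voices to [g]. /rotediukofaakegup/ → rodediugovaagegup.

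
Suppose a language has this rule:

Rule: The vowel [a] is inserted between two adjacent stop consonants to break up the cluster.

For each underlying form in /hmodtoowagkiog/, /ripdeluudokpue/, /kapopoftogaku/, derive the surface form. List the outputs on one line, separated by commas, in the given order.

hmodatoowagakiog, ripadeluudokapue, kapopoftogaku

/hmodtoowagkiog/: /d/ and /t/ form a stop–stop cluster, so [a] is inserted between them. /g/ and /k/ form a stop–stop cluster, so [a] is inserted between them. → [hmodatoowagakiog].
/ripdeluudokpue/: /p/ and /d/ form a stop–stop cluster, so [a] is inserted between them. /k/ and /p/ form a stop–stop cluster, so [a] is inserted between them. → [ripadeluudokapue].
/kapopoftogaku/: the rule's environment is not met; surfaces unchanged as [kapopoftogaku].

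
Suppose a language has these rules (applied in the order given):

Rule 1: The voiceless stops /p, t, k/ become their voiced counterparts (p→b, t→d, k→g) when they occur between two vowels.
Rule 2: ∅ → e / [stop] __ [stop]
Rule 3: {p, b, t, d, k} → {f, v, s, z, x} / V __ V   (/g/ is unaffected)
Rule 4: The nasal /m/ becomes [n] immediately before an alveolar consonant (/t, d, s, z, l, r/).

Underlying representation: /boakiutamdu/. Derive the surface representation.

Rule 1 (intervocalic voicing): /k/ is a voiceless stop between vowels /a/ and /i/, so it voices to [g]. /t/ is a voiceless stop between vowels /u/ and /a/, so it voices to [d]. /boakiutamdu/ → boagiudamdu.
Rule 2 (stop-cluster e-epenthesis): no segment meets the environment; /boagiudamdu/ is unchanged.
Rule 3 (intervocalic spirantization): /d/ is a stop between vowels /u/ and /a/, so it spirantizes to the fricative [z]. /boagiudamdu/ → boagiuzamdu.
Rule 4 (nasal place assimilation): /m/ precedes the alveolar consonant /d/, so it assimilates in place to [n]. /boagiuzamdu/ → boagiuzandu.

boagiuzandu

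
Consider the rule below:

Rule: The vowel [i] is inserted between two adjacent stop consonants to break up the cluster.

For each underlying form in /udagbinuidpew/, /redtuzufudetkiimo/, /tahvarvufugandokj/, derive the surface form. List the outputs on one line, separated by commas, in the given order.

udagibinuidipew, redituzufudetikiimo, tahvarvufugandokj

/udagbinuidpew/: /g/ and /b/ form a stop–stop cluster, so [i] is inserted between them. /d/ and /p/ form a stop–stop cluster, so [i] is inserted between them. → [udagibinuidipew].
/redtuzufudetkiimo/: /d/ and /t/ form a stop–stop cluster, so [i] is inserted between them. /t/ and /k/ form a stop–stop cluster, so [i] is inserted between them. → [redituzufudetikiimo].
/tahvarvufugandokj/: the rule's environment is not met; surfaces unchanged as [tahvarvufugandokj].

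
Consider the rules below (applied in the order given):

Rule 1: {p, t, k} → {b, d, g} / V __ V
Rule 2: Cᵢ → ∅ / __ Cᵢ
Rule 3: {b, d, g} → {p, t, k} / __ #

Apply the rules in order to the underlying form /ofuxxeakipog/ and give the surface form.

ofuxeagibok

Rule 1 (intervocalic voicing): /k/ is a voiceless stop between vowels /a/ and /i/, so it voices to [g]. /p/ is a voiceless stop between vowels /i/ and /o/, so it voices to [b]. /ofuxxeakipog/ → ofuxxeagibog.
Rule 2 (degemination): /xx/ is a geminate; the first /x/ deletes. /ofuxxeagibog/ → ofuxeagibog.
Rule 3 (final devoicing): /g/ is a voiced stop in word-final position, so it devoices to [k]. /ofuxeagibog/ → ofuxeagibok.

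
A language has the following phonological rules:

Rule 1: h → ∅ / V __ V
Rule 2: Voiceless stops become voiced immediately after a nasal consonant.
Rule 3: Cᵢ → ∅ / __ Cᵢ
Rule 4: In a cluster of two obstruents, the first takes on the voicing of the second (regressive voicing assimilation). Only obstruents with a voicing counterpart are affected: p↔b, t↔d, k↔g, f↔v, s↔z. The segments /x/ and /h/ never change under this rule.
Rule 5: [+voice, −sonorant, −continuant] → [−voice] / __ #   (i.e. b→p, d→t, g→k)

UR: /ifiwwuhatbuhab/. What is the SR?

Rule 1 (intervocalic h-deletion): /h/ occurs between vowels /u/ and /a/, so it deletes. /h/ occurs between vowels /u/ and /a/, so it deletes. /ifiwwuhatbuhab/ → ifiwwuatbuab.
Rule 2 (post-nasal voicing): no segment meets the environment; /ifiwwuatbuab/ is unchanged.
Rule 3 (degemination): /ww/ is a geminate; the first /w/ deletes. /ifiwwuatbuab/ → ifiwuatbuab.
Rule 4 (regressive voicing assimilation): /t/ precedes the voiced obstruent /b/, so it voices to [d] by assimilation. /ifiwuatbuab/ → ifiwuadbuab.
Rule 5 (final devoicing): /b/ is a voiced stop in word-final position, so it devoices to [p]. /ifiwuadbuab/ → ifiwuadbuap.

ifiwuadbuap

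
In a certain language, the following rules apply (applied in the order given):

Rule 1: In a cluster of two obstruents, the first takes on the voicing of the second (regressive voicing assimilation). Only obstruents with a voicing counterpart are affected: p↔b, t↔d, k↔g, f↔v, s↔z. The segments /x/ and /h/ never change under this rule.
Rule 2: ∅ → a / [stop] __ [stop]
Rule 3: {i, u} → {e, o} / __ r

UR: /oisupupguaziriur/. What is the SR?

Rule 1 (regressive voicing assimilation): /p/ precedes the voiced obstruent /g/, so it voices to [b] by assimilation. /oisupupguaziriur/ → oisupubguaziriur.
Rule 2 (stop-cluster a-epenthesis): /b/ and /g/ form a stop–stop cluster, so [a] is inserted between them. /oisupubguaziriur/ → oisupubaguaziriur.
Rule 3 (pre-rhotic lowering): /i/ is a high vowel immediately before /r/, so it lowers to [e]. /u/ is a high vowel immediately before /r/, so it lowers to [o]. /oisupubaguaziriur/ → oisupubaguazerior.

oisupubaguazerior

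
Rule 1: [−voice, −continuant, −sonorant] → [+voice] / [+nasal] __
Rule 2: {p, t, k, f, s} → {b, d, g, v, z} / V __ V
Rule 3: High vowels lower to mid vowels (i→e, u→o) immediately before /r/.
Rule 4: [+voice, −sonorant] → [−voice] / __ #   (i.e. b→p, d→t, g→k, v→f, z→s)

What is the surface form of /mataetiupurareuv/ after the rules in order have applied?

Rule 1 (post-nasal voicing): no segment meets the environment; /mataetiupurareuv/ is unchanged.
Rule 2 (intervocalic voicing): /t/ is a voiceless obstruent between vowels /a/ and /a/, so it voices to [d]. /t/ is a voiceless obstruent between vowels /e/ and /i/, so it voices to [d]. /p/ is a voiceless obstruent between vowels /u/ and /u/, so it voices to [b]. /mataetiupurareuv/ → madaediuburareuv.
Rule 3 (pre-rhotic lowering): /u/ is a high vowel immediately before /r/, so it lowers to [o]. /madaediuburareuv/ → madaediuborareuv.
Rule 4 (final devoicing): /v/ is a voiced obstruent in word-final position, so it devoices to [f]. /madaediuborareuv/ → madaediuborareuf.

madaediuborareuf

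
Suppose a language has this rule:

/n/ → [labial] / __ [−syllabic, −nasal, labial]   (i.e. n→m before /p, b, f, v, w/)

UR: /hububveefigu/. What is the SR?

No segment of /hububveefigu/ meets the structural description of the rule, so the form surfaces unchanged.

hububveefigu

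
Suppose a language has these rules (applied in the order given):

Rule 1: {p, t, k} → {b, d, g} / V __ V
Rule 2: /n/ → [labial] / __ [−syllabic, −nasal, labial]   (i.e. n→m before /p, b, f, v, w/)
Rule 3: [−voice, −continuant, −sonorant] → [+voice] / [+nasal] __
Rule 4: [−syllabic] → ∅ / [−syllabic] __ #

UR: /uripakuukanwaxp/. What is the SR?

Rule 1 (intervocalic voicing): /p/ is a voiceless stop between vowels /i/ and /a/, so it voices to [b]. /k/ is a voiceless stop between vowels /a/ and /u/, so it voices to [g]. /k/ is a voiceless stop between vowels /u/ and /a/, so it voices to [g]. /uripakuukanwaxp/ → uribaguuganwaxp.
Rule 2 (nasal place assimilation): /n/ precedes the labial consonant /w/, so it assimilates in place to [m]. /uribaguuganwaxp/ → uribaguugamwaxp.
Rule 3 (post-nasal voicing): no segment meets the environment; /uribaguugamwaxp/ is unchanged.
Rule 4 (final cluster simplification): /p/ is the second consonant of a word-final cluster /xp/, so it deletes. /uribaguugamwaxp/ → uribaguugamwax.

uribaguugamwax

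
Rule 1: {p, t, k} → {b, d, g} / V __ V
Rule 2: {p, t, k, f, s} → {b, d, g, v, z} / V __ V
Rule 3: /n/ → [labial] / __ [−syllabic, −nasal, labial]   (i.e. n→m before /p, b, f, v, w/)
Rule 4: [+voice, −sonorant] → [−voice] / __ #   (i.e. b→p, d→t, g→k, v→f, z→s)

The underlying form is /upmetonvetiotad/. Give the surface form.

Rule 1 (intervocalic voicing): /t/ is a voiceless stop between vowels /e/ and /o/, so it voices to [d]. /t/ is a voiceless stop between vowels /e/ and /i/, so it voices to [d]. /t/ is a voiceless stop between vowels /o/ and /a/, so it voices to [d]. /upmetonvetiotad/ → upmedonvediodad.
Rule 2 (intervocalic voicing): no segment meets the environment; /upmedonvediodad/ is unchanged.
Rule 3 (nasal place assimilation): /n/ precedes the labial consonant /v/, so it assimilates in place to [m]. /upmedonvediodad/ → upmedomvediodad.
Rule 4 (final devoicing): /d/ is a voiced obstruent in word-final position, so it devoices to [t]. /upmedomvediodad/ → upmedomvediodat.

upmedomvediodat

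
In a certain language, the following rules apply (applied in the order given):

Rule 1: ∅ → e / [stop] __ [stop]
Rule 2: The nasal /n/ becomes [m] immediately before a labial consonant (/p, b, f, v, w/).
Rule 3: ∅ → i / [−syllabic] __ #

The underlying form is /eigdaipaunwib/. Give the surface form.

Rule 1 (stop-cluster e-epenthesis): /g/ and /d/ form a stop–stop cluster, so [e] is inserted between them. /eigdaipaunwib/ → eigedaipaunwib.
Rule 2 (nasal place assimilation): /n/ precedes the labial consonant /w/, so it assimilates in place to [m]. /eigedaipaunwib/ → eigedaipaumwib.
Rule 3 (final i-epenthesis): the form ends in the consonant /b/, so [i] is inserted word-finally. /eigedaipaumwib/ → eigedaipaumwibi.

eigedaipaumwibi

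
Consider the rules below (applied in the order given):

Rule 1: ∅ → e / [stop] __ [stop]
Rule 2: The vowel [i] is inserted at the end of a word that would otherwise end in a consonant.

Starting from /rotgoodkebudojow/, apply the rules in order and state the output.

rotegoodekebudojowi

Rule 1 (stop-cluster e-epenthesis): /t/ and /g/ form a stop–stop cluster, so [e] is inserted between them. /d/ and /k/ form a stop–stop cluster, so [e] is inserted between them. /rotgoodkebudojow/ → rotegoodekebudojow.
Rule 2 (final i-epenthesis): the form ends in the consonant /w/, so [i] is inserted word-finally. /rotegoodekebudojow/ → rotegoodekebudojowi.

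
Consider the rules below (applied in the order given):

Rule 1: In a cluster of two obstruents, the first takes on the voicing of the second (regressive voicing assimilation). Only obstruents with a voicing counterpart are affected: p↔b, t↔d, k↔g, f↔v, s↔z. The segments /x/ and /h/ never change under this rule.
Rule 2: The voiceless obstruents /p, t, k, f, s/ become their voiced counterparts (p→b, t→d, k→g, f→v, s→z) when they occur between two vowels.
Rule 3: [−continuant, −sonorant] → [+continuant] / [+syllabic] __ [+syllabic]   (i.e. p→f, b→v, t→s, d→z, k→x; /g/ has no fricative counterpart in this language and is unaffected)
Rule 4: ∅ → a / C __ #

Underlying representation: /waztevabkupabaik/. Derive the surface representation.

wastevapkuvavaika

Rule 1 (regressive voicing assimilation): /z/ precedes the voiceless obstruent /t/, so it devoices to [s] by assimilation. /b/ precedes the voiceless obstruent /k/, so it devoices to [p] by assimilation. /waztevabkupabaik/ → wastevapkupabaik.
Rule 2 (intervocalic voicing): /p/ is a voiceless obstruent between vowels /u/ and /a/, so it voices to [b]. /wastevapkupabaik/ → wastevapkubabaik.
Rule 3 (intervocalic spirantization): /b/ is a stop between vowels /u/ and /a/, so it spirantizes to the fricative [v]. /b/ is a stop between vowels /a/ and /a/, so it spirantizes to the fricative [v]. /wastevapkubabaik/ → wastevapkuvavaik.
Rule 4 (final a-epenthesis): the form ends in the consonant /k/, so [a] is inserted word-finally. /wastevapkuvavaik/ → wastevapkuvavaika.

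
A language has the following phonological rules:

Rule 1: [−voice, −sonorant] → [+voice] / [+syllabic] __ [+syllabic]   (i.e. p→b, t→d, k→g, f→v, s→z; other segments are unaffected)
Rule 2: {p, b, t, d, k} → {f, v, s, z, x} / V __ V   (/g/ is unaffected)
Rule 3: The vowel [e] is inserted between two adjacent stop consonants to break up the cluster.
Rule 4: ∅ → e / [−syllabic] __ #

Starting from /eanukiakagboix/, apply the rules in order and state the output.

eanugiagageboixe

Rule 1 (intervocalic voicing): /k/ is a voiceless obstruent between vowels /u/ and /i/, so it voices to [g]. /k/ is a voiceless obstruent between vowels /a/ and /a/, so it voices to [g]. /eanukiakagboix/ → eanugiagagboix.
Rule 2 (intervocalic spirantization): no segment meets the environment; /eanugiagagboix/ is unchanged.
Rule 3 (stop-cluster e-epenthesis): /g/ and /b/ form a stop–stop cluster, so [e] is inserted between them. /eanugiagagboix/ → eanugiagageboix.
Rule 4 (final e-epenthesis): the form ends in the consonant /x/, so [e] is inserted word-finally. /eanugiagageboix/ → eanugiagageboixe.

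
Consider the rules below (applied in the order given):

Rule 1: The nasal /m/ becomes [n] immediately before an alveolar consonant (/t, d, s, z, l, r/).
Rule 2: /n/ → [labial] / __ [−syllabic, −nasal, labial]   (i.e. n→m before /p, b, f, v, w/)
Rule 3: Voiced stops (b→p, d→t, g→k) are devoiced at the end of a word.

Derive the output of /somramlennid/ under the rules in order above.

sonranlennit

Rule 1 (nasal place assimilation): /m/ precedes the alveolar consonant /r/, so it assimilates in place to [n]. /m/ precedes the alveolar consonant /l/, so it assimilates in place to [n]. /somramlennid/ → sonranlennid.
Rule 2 (nasal place assimilation): no segment meets the environment; /sonranlennid/ is unchanged.
Rule 3 (final devoicing): /d/ is a voiced stop in word-final position, so it devoices to [t]. /sonranlennid/ → sonranlennit.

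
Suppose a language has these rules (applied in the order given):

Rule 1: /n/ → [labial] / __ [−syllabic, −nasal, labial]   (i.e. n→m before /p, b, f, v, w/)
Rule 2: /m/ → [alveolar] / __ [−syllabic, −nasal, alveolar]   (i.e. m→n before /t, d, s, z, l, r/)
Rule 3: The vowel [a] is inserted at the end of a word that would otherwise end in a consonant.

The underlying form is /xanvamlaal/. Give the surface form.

Rule 1 (nasal place assimilation): /n/ precedes the labial consonant /v/, so it assimilates in place to [m]. /xanvamlaal/ → xamvamlaal.
Rule 2 (nasal place assimilation): /m/ precedes the alveolar consonant /l/, so it assimilates in place to [n]. /xamvamlaal/ → xamvanlaal.
Rule 3 (final a-epenthesis): the form ends in the consonant /l/, so [a] is inserted word-finally. /xamvanlaal/ → xamvanlaala.

xamvanlaala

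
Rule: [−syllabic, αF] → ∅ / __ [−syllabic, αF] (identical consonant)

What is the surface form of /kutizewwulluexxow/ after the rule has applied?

/ww/ is a geminate; the first /w/ deletes.
/ll/ is a geminate; the first /l/ deletes.
/xx/ is a geminate; the first /x/ deletes.
Surface form: [kutizewuluexow].

kutizewuluexow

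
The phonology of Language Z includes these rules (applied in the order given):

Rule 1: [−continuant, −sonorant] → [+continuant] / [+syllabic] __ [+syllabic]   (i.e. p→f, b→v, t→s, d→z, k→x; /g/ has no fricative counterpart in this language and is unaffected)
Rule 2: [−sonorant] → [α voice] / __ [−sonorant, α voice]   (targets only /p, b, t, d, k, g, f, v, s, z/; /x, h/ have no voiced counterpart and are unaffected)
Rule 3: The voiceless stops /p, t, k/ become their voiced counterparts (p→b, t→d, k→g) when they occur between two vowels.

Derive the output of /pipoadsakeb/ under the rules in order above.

pifoatsaxeb

Rule 1 (intervocalic spirantization): /p/ is a stop between vowels /i/ and /o/, so it spirantizes to the fricative [f]. /k/ is a stop between vowels /a/ and /e/, so it spirantizes to the fricative [x]. /pipoadsakeb/ → pifoadsaxeb.
Rule 2 (regressive voicing assimilation): /d/ precedes the voiceless obstruent /s/, so it devoices to [t] by assimilation. /pifoadsaxeb/ → pifoatsaxeb.
Rule 3 (intervocalic voicing): no segment meets the environment; /pifoatsaxeb/ is unchanged.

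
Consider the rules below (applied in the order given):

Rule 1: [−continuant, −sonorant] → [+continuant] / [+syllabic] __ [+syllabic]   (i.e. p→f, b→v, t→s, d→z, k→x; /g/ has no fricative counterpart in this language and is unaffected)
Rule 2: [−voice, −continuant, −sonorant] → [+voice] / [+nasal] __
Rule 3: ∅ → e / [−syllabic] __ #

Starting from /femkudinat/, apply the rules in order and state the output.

femguzinate

Rule 1 (intervocalic spirantization): /d/ is a stop between vowels /u/ and /i/, so it spirantizes to the fricative [z]. /femkudinat/ → femkuzinat.
Rule 2 (post-nasal voicing): /k/ is a voiceless stop immediately after the nasal /m/, so it voices to [g]. /femkuzinat/ → femguzinat.
Rule 3 (final e-epenthesis): the form ends in the consonant /t/, so [e] is inserted word-finally. /femguzinat/ → femguzinate.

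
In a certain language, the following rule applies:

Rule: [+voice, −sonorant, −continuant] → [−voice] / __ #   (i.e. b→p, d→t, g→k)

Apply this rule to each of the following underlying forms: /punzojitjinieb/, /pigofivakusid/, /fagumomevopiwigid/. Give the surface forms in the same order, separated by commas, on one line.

punzojitjiniep, pigofivakusit, fagumomevopiwigit

/punzojitjinieb/: /b/ is a voiced stop in word-final position, so it devoices to [p]. → [punzojitjiniep].
/pigofivakusid/: /d/ is a voiced stop in word-final position, so it devoices to [t]. → [pigofivakusit].
/fagumomevopiwigid/: /d/ is a voiced stop in word-final position, so it devoices to [t]. → [fagumomevopiwigit].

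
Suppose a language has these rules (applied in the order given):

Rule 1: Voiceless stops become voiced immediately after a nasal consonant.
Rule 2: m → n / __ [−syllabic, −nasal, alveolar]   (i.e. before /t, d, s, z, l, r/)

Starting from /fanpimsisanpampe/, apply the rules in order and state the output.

Rule 1 (post-nasal voicing): /p/ is a voiceless stop immediately after the nasal /n/, so it voices to [b]. /p/ is a voiceless stop immediately after the nasal /n/, so it voices to [b]. /p/ is a voiceless stop immediately after the nasal /m/, so it voices to [b]. /fanpimsisanpampe/ → fanbimsisanbambe.
Rule 2 (nasal place assimilation): /m/ precedes the alveolar consonant /s/, so it assimilates in place to [n]. /fanbimsisanbambe/ → fanbinsisanbambe.

fanbinsisanbambe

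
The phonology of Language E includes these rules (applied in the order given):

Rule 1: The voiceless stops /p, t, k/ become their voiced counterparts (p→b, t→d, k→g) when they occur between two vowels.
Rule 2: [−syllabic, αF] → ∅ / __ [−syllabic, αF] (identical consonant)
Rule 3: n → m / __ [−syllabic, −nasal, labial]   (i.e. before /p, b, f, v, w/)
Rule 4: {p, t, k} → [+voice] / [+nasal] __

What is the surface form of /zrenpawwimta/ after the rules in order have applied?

zrembawimda

Rule 1 (intervocalic voicing): no segment meets the environment; /zrenpawwimta/ is unchanged.
Rule 2 (degemination): /ww/ is a geminate; the first /w/ deletes. /zrenpawwimta/ → zrenpawimta.
Rule 3 (nasal place assimilation): /n/ precedes the labial consonant /p/, so it assimilates in place to [m]. /zrenpawimta/ → zrempawimta.
Rule 4 (post-nasal voicing): /p/ is a voiceless stop immediately after the nasal /m/, so it voices to [b]. /t/ is a voiceless stop immediately after the nasal /m/, so it voices to [d]. /zrempawimta/ → zrembawimda.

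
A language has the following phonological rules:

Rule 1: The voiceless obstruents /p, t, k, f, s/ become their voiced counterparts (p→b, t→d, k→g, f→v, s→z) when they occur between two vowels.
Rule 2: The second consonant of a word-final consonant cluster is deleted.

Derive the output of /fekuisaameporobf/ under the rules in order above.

Rule 1 (intervocalic voicing): /k/ is a voiceless obstruent between vowels /e/ and /u/, so it voices to [g]. /s/ is a voiceless obstruent between vowels /i/ and /a/, so it voices to [z]. /p/ is a voiceless obstruent between vowels /e/ and /o/, so it voices to [b]. /fekuisaameporobf/ → feguizaameborobf.
Rule 2 (final cluster simplification): /f/ is the second consonant of a word-final cluster /bf/, so it deletes. /feguizaameborobf/ → feguizaameborob.

feguizaameborob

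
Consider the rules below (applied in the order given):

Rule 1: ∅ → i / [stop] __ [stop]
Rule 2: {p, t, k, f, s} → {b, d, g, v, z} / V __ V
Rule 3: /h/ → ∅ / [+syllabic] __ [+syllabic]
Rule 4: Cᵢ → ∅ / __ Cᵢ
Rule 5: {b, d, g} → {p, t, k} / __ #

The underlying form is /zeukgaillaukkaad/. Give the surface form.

Rule 1 (stop-cluster i-epenthesis): /k/ and /g/ form a stop–stop cluster, so [i] is inserted between them. /k/ and /k/ form a stop–stop cluster, so [i] is inserted between them. /zeukgaillaukkaad/ → zeukigaillaukikaad.
Rule 2 (intervocalic voicing): /k/ is a voiceless obstruent between vowels /u/ and /i/, so it voices to [g]. /k/ is a voiceless obstruent between vowels /u/ and /i/, so it voices to [g]. /k/ is a voiceless obstruent between vowels /i/ and /a/, so it voices to [g]. /zeukigaillaukikaad/ → zeugigaillaugigaad.
Rule 3 (intervocalic h-deletion): no segment meets the environment; /zeugigaillaugigaad/ is unchanged.
Rule 4 (degemination): /ll/ is a geminate; the first /l/ deletes. /zeugigaillaugigaad/ → zeugigailaugigaad.
Rule 5 (final devoicing): /d/ is a voiced stop in word-final position, so it devoices to [t]. /zeugigailaugigaad/ → zeugigailaugigaat.

zeugigailaugigaat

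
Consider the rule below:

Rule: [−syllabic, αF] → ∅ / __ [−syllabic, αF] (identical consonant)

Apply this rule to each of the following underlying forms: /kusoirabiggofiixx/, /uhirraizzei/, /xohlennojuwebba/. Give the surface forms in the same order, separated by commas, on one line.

kusoirabigofiix, uhiraizei, xohlenojuweba

/kusoirabiggofiixx/: /gg/ is a geminate; the first /g/ deletes. /xx/ is a geminate; the first /x/ deletes. → [kusoirabigofiix].
/uhirraizzei/: /rr/ is a geminate; the first /r/ deletes. /zz/ is a geminate; the first /z/ deletes. → [uhiraizei].
/xohlennojuwebba/: /nn/ is a geminate; the first /n/ deletes. /bb/ is a geminate; the first /b/ deletes. → [xohlenojuweba].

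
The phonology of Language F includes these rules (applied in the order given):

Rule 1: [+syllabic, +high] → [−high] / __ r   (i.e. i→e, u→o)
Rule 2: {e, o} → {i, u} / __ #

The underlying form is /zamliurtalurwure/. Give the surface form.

zamliortalorwori

Rule 1 (pre-rhotic lowering): /u/ is a high vowel immediately before /r/, so it lowers to [o]. /u/ is a high vowel immediately before /r/, so it lowers to [o]. /u/ is a high vowel immediately before /r/, so it lowers to [o]. /zamliurtalurwure/ → zamliortalorwore.
Rule 2 (final vowel raising): /e/ is a mid vowel in word-final position, so it raises to [i]. /zamliortalorwore/ → zamliortalorwori.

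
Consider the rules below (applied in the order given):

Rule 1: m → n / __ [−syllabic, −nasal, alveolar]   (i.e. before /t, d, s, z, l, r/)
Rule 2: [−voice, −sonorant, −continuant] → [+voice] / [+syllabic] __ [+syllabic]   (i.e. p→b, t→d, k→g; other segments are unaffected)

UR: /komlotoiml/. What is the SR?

konlodoinl

Rule 1 (nasal place assimilation): /m/ precedes the alveolar consonant /l/, so it assimilates in place to [n]. /m/ precedes the alveolar consonant /l/, so it assimilates in place to [n]. /komlotoiml/ → konlotoinl.
Rule 2 (intervocalic voicing): /t/ is a voiceless stop between vowels /o/ and /o/, so it voices to [d]. /konlotoinl/ → konlodoinl.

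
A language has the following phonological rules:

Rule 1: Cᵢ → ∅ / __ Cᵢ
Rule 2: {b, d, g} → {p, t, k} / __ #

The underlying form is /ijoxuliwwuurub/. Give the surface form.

ijoxuliwuurup

Rule 1 (degemination): /ww/ is a geminate; the first /w/ deletes. /ijoxuliwwuurub/ → ijoxuliwuurub.
Rule 2 (final devoicing): /b/ is a voiced stop in word-final position, so it devoices to [p]. /ijoxuliwuurub/ → ijoxuliwuurup.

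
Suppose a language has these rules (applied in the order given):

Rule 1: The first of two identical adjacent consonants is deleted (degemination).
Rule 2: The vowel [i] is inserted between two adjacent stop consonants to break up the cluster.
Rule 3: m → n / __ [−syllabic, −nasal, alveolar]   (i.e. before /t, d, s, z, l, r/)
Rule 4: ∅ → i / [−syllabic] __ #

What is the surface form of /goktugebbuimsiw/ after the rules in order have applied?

Rule 1 (degemination): /bb/ is a geminate; the first /b/ deletes. /goktugebbuimsiw/ → goktugebuimsiw.
Rule 2 (stop-cluster i-epenthesis): /k/ and /t/ form a stop–stop cluster, so [i] is inserted between them. /goktugebuimsiw/ → gokitugebuimsiw.
Rule 3 (nasal place assimilation): /m/ precedes the alveolar consonant /s/, so it assimilates in place to [n]. /gokitugebuimsiw/ → gokitugebuinsiw.
Rule 4 (final i-epenthesis): the form ends in the consonant /w/, so [i] is inserted word-finally. /gokitugebuinsiw/ → gokitugebuinsiwi.

gokitugebuinsiwi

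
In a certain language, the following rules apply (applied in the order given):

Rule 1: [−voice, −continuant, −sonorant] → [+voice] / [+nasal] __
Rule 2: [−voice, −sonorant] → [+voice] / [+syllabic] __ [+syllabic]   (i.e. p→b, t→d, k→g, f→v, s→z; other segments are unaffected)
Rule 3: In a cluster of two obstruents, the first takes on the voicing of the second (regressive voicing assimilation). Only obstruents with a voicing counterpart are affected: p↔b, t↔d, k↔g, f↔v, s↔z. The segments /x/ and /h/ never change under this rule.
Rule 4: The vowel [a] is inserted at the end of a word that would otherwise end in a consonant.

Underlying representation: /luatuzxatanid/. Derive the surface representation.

luadusxadanida

Rule 1 (post-nasal voicing): no segment meets the environment; /luatuzxatanid/ is unchanged.
Rule 2 (intervocalic voicing): /t/ is a voiceless obstruent between vowels /a/ and /u/, so it voices to [d]. /t/ is a voiceless obstruent between vowels /a/ and /a/, so it voices to [d]. /luatuzxatanid/ → luaduzxadanid.
Rule 3 (regressive voicing assimilation): /z/ precedes the voiceless obstruent /x/, so it devoices to [s] by assimilation. /luaduzxadanid/ → luadusxadanid.
Rule 4 (final a-epenthesis): the form ends in the consonant /d/, so [a] is inserted word-finally. /luadusxadanid/ → luadusxadanida.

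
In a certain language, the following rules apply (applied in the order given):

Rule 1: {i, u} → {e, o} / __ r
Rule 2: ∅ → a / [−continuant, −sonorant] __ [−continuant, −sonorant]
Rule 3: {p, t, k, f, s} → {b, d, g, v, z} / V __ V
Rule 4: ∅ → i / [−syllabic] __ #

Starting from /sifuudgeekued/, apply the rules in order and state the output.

Rule 1 (pre-rhotic lowering): no segment meets the environment; /sifuudgeekued/ is unchanged.
Rule 2 (stop-cluster a-epenthesis): /d/ and /g/ form a stop–stop cluster, so [a] is inserted between them. /sifuudgeekued/ → sifuudageekued.
Rule 3 (intervocalic voicing): /f/ is a voiceless obstruent between vowels /i/ and /u/, so it voices to [v]. /k/ is a voiceless obstruent between vowels /e/ and /u/, so it voices to [g]. /sifuudageekued/ → sivuudageegued.
Rule 4 (final i-epenthesis): the form ends in the consonant /d/, so [i] is inserted word-finally. /sivuudageegued/ → sivuudageeguedi.

sivuudageeguedi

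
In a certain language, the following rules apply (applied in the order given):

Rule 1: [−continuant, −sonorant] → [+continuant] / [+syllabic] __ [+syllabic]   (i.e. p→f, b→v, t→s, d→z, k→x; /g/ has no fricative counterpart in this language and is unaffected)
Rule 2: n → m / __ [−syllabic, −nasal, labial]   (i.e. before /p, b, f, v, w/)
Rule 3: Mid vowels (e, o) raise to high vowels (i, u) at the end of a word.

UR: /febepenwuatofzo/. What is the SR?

fevefemwuasofzu

Rule 1 (intervocalic spirantization): /b/ is a stop between vowels /e/ and /e/, so it spirantizes to the fricative [v]. /p/ is a stop between vowels /e/ and /e/, so it spirantizes to the fricative [f]. /t/ is a stop between vowels /a/ and /o/, so it spirantizes to the fricative [s]. /febepenwuatofzo/ → fevefenwuasofzo.
Rule 2 (nasal place assimilation): /n/ precedes the labial consonant /w/, so it assimilates in place to [m]. /fevefenwuasofzo/ → fevefemwuasofzo.
Rule 3 (final vowel raising): /o/ is a mid vowel in word-final position, so it raises to [u]. /fevefemwuasofzo/ → fevefemwuasofzu.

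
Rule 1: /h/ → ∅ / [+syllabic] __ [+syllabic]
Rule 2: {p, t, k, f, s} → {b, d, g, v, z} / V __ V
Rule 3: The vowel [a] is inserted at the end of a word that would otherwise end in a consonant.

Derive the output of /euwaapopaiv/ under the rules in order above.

euwaabobaiva

Rule 1 (intervocalic h-deletion): no segment meets the environment; /euwaapopaiv/ is unchanged.
Rule 2 (intervocalic voicing): /p/ is a voiceless obstruent between vowels /a/ and /o/, so it voices to [b]. /p/ is a voiceless obstruent between vowels /o/ and /a/, so it voices to [b]. /euwaapopaiv/ → euwaabobaiv.
Rule 3 (final a-epenthesis): the form ends in the consonant /v/, so [a] is inserted word-finally. /euwaabobaiv/ → euwaabobaiva.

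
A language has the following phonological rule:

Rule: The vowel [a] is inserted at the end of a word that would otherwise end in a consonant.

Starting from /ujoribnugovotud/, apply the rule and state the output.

the form ends in the consonant /d/, so [a] is inserted word-finally.
Surface form: [ujoribnugovotuda].

ujoribnugovotuda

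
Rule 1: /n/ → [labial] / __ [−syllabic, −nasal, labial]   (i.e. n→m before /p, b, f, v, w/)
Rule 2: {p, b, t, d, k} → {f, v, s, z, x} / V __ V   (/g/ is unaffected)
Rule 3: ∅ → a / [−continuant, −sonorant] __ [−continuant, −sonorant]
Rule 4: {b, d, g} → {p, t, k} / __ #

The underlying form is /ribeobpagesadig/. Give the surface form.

Rule 1 (nasal place assimilation): no segment meets the environment; /ribeobpagesadig/ is unchanged.
Rule 2 (intervocalic spirantization): /b/ is a stop between vowels /i/ and /e/, so it spirantizes to the fricative [v]. /d/ is a stop between vowels /a/ and /i/, so it spirantizes to the fricative [z]. /ribeobpagesadig/ → riveobpagesazig.
Rule 3 (stop-cluster a-epenthesis): /b/ and /p/ form a stop–stop cluster, so [a] is inserted between them. /riveobpagesazig/ → riveobapagesazig.
Rule 4 (final devoicing): /g/ is a voiced stop in word-final position, so it devoices to [k]. /riveobapagesazig/ → riveobapagesazik.

riveobapagesazik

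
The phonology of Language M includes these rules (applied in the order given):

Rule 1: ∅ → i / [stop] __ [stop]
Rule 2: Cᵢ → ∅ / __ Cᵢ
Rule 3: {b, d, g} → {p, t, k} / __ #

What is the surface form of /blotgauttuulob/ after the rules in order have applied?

Rule 1 (stop-cluster i-epenthesis): /t/ and /g/ form a stop–stop cluster, so [i] is inserted between them. /t/ and /t/ form a stop–stop cluster, so [i] is inserted between them. /blotgauttuulob/ → blotigautituulob.
Rule 2 (degemination): no segment meets the environment; /blotigautituulob/ is unchanged.
Rule 3 (final devoicing): /b/ is a voiced stop in word-final position, so it devoices to [p]. /blotigautituulob/ → blotigautituulop.

blotigautituulop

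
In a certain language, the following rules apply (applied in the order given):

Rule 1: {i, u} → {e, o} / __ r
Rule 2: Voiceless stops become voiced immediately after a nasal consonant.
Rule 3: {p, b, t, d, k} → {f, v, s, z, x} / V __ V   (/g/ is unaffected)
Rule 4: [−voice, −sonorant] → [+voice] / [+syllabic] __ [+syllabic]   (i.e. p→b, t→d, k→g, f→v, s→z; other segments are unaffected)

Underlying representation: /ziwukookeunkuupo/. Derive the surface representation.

Rule 1 (pre-rhotic lowering): no segment meets the environment; /ziwukookeunkuupo/ is unchanged.
Rule 2 (post-nasal voicing): /k/ is a voiceless stop immediately after the nasal /n/, so it voices to [g]. /ziwukookeunkuupo/ → ziwukookeunguupo.
Rule 3 (intervocalic spirantization): /k/ is a stop between vowels /u/ and /o/, so it spirantizes to the fricative [x]. /k/ is a stop between vowels /o/ and /e/, so it spirantizes to the fricative [x]. /p/ is a stop between vowels /u/ and /o/, so it spirantizes to the fricative [f]. /ziwukookeunguupo/ → ziwuxooxeunguufo.
Rule 4 (intervocalic voicing): /f/ is a voiceless obstruent between vowels /u/ and /o/, so it voices to [v]. /ziwuxooxeunguufo/ → ziwuxooxeunguuvo.

ziwuxooxeunguuvo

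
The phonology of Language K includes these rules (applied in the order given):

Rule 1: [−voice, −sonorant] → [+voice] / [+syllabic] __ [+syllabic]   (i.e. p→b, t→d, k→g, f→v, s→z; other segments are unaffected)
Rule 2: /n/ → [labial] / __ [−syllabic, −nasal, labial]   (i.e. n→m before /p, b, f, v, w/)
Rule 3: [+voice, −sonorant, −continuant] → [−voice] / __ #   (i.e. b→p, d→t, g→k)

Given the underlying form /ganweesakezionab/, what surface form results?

gamweezagezionap

Rule 1 (intervocalic voicing): /s/ is a voiceless obstruent between vowels /e/ and /a/, so it voices to [z]. /k/ is a voiceless obstruent between vowels /a/ and /e/, so it voices to [g]. /ganweesakezionab/ → ganweezagezionab.
Rule 2 (nasal place assimilation): /n/ precedes the labial consonant /w/, so it assimilates in place to [m]. /ganweezagezionab/ → gamweezagezionab.
Rule 3 (final devoicing): /b/ is a voiced stop in word-final position, so it devoices to [p]. /gamweezagezionab/ → gamweezagezionap.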